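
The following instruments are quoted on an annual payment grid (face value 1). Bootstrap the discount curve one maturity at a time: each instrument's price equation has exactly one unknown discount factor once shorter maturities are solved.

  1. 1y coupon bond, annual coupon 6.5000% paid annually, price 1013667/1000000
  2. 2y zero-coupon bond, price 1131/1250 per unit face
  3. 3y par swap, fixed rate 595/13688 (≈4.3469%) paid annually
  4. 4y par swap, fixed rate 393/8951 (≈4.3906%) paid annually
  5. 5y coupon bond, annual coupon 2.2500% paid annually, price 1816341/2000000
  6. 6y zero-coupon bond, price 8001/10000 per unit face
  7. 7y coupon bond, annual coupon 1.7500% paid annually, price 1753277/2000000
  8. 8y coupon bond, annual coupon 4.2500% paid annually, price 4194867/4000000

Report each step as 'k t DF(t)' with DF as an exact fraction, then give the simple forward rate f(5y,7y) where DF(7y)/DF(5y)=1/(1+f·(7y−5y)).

step 1 [1y] bond c/1=13/200: DF=(1013667/1000000 − 13/200·(0))/(1+13/200) = 4759/5000 ≈ 0.951800
step 2 [2y] zero: DF = P = 1131/1250 ≈ 0.904800
step 3 [3y] swap r/1=595/13688: DF=(1 − 595/13688·(0.951800+0.904800))/(1+595/13688) = 881/1000 ≈ 0.881000
step 4 [4y] swap r/1=393/8951: DF=(1 − 393/8951·(0.951800+0.904800+0.881000))/(1+393/8951) = 2107/2500 ≈ 0.842800
step 5 [5y] bond c/1=9/400: DF=(1816341/2000000 − 9/400·(0.951800+0.904800+0.881000+0.842800))/(1+9/400) = 4047/5000 ≈ 0.809400
step 6 [6y] zero: DF = P = 8001/10000 ≈ 0.800100
step 7 [7y] bond c/1=7/400: DF=(1753277/2000000 − 7/400·(0.951800+0.904800+0.881000+0.842800+0.809400+0.800100))/(1+7/400) = 7723/10000 ≈ 0.772300
step 8 [8y] bond c/1=17/400: DF=(4194867/4000000 − 17/400·(0.951800+0.904800+0.881000+0.842800+0.809400+0.800100+0.772300))/(1+17/400) = 7629/10000 ≈ 0.762900

1 1 4759/5000
2 2 1131/1250
3 3 881/1000
4 4 2107/2500
5 5 4047/5000
6 6 8001/10000
7 7 7723/10000
8 8 7629/10000
f(5y,7y) = ((4047/5000)/(7723/10000) − 1)/(2) = 371/15446 ≈ 2.4019%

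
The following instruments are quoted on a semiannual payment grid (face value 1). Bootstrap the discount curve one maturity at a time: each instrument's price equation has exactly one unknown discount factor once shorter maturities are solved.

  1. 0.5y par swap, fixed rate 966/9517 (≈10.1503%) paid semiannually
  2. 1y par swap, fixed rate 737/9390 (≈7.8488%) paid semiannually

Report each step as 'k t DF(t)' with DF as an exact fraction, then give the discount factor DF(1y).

1 1/2 9517/10000
2 1 9263/10000
DF(1y) = 9263/10000 ≈ 0.926300

step 1 [0.5y] swap r/2=483/9517: DF=(1 − 483/9517·(0))/(1+483/9517) = 9517/10000 ≈ 0.951700
step 2 [1y] swap r/2=737/18780: DF=(1 − 737/18780·(0.951700))/(1+737/18780) = 9263/10000 ≈ 0.926300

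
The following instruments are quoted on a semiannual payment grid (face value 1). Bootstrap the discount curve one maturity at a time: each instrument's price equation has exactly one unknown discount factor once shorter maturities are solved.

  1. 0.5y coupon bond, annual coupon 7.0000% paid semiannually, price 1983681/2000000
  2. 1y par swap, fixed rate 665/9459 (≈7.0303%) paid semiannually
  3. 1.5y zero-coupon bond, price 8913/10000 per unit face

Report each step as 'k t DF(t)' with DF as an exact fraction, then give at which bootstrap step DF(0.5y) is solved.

1 1/2 9583/10000
2 1 1867/2000
3 3/2 8913/10000
DF(0.5y) is solved at step 1

step 1 [0.5y] bond c/2=7/200: DF=(1983681/2000000 − 7/200·(0))/(1+7/200) = 9583/10000 ≈ 0.958300
step 2 [1y] swap r/2=665/18918: DF=(1 − 665/18918·(0.958300))/(1+665/18918) = 1867/2000 ≈ 0.933500
step 3 [1.5y] zero: DF = P = 8913/10000 ≈ 0.891300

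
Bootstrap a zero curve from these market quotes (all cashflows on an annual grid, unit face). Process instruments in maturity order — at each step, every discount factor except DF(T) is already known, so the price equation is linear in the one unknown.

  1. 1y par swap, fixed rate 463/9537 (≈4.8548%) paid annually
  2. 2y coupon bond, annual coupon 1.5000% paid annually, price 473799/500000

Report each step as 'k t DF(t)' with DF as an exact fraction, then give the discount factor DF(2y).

step 1 [1y] swap r/1=463/9537: DF=(1 − 463/9537·(0))/(1+463/9537) = 9537/10000 ≈ 0.953700
step 2 [2y] bond c/1=3/200: DF=(473799/500000 − 3/200·(0.953700))/(1+3/200) = 1839/2000 ≈ 0.919500

1 1 9537/10000
2 2 1839/2000
DF(2y) = 1839/2000 ≈ 0.919500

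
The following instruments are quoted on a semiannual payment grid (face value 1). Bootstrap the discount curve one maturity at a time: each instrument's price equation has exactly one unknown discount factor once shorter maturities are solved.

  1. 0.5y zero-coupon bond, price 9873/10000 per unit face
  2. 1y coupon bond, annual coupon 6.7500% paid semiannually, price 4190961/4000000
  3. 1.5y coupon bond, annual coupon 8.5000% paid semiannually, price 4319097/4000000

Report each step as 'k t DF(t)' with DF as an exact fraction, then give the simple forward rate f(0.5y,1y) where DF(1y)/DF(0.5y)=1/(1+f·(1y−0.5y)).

step 1 [0.5y] zero: DF = P = 9873/10000 ≈ 0.987300
step 2 [1y] bond c/2=27/800: DF=(4190961/4000000 − 27/800·(0.987300))/(1+27/800) = 9813/10000 ≈ 0.981300
step 3 [1.5y] bond c/2=17/400: DF=(4319097/4000000 − 17/400·(0.987300+0.981300))/(1+17/400) = 1911/2000 ≈ 0.955500

1 1/2 9873/10000
2 1 9813/10000
3 3/2 1911/2000
f(0.5y,1y) = ((9873/10000)/(9813/10000) − 1)/(1/2) = 40/3271 ≈ 1.2229%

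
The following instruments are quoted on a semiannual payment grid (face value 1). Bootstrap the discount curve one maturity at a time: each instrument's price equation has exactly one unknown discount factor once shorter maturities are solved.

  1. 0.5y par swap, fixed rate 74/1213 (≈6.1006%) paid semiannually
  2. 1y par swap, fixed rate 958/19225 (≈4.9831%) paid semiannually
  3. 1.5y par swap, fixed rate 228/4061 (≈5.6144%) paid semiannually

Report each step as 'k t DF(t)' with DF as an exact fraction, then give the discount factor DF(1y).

1 1/2 1213/1250
2 1 9521/10000
3 3/2 4601/5000
DF(1y) = 9521/10000 ≈ 0.952100

step 1 [0.5y] swap r/2=37/1213: DF=(1 − 37/1213·(0))/(1+37/1213) = 1213/1250 ≈ 0.970400
step 2 [1y] swap r/2=479/19225: DF=(1 − 479/19225·(0.970400))/(1+479/19225) = 9521/10000 ≈ 0.952100
step 3 [1.5y] swap r/2=114/4061: DF=(1 − 114/4061·(0.970400+0.952100))/(1+114/4061) = 4601/5000 ≈ 0.920200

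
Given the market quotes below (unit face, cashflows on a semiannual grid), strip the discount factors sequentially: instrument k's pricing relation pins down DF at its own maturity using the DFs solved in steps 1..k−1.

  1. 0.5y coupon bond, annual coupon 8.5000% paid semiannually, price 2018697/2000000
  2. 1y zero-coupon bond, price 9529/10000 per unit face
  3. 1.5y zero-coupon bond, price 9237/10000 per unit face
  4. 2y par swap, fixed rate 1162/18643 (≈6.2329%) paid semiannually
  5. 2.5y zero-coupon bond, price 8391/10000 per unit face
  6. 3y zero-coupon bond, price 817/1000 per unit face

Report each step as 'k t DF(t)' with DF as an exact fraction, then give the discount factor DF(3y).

step 1 [0.5y] bond c/2=17/400: DF=(2018697/2000000 − 17/400·(0))/(1+17/400) = 4841/5000 ≈ 0.968200
step 2 [1y] zero: DF = P = 9529/10000 ≈ 0.952900
step 3 [1.5y] zero: DF = P = 9237/10000 ≈ 0.923700
step 4 [2y] swap r/2=581/18643: DF=(1 − 581/18643·(0.968200+0.952900+0.923700))/(1+581/18643) = 4419/5000 ≈ 0.883800
step 5 [2.5y] zero: DF = P = 8391/10000 ≈ 0.839100
step 6 [3y] zero: DF = P = 817/1000 ≈ 0.817000

1 1/2 4841/5000
2 1 9529/10000
3 3/2 9237/10000
4 2 4419/5000
5 5/2 8391/10000
6 3 817/1000
DF(3y) = 817/1000 ≈ 0.817000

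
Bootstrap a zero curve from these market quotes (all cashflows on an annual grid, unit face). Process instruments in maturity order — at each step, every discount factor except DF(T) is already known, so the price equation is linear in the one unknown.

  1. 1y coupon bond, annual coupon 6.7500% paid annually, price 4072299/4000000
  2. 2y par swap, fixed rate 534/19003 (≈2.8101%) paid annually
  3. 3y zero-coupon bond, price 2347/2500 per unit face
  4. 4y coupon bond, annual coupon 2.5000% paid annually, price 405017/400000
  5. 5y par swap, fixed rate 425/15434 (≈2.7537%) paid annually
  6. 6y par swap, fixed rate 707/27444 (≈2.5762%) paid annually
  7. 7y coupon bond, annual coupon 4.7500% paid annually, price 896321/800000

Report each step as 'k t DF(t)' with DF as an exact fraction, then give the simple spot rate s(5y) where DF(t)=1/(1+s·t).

1 1 9537/10000
2 2 4733/5000
3 3 2347/2500
4 4 4593/5000
5 5 349/400
6 6 4293/5000
7 7 8207/10000
s(5y) = (1/(349/400) − 1)/(5) = 51/1745 ≈ 2.9226%

step 1 [1y] bond c/1=27/400: DF=(4072299/4000000 − 27/400·(0))/(1+27/400) = 9537/10000 ≈ 0.953700
step 2 [2y] swap r/1=534/19003: DF=(1 − 534/19003·(0.953700))/(1+534/19003) = 4733/5000 ≈ 0.946600
step 3 [3y] zero: DF = P = 2347/2500 ≈ 0.938800
step 4 [4y] bond c/1=1/40: DF=(405017/400000 − 1/40·(0.953700+0.946600+0.938800))/(1+1/40) = 4593/5000 ≈ 0.918600
step 5 [5y] swap r/1=425/15434: DF=(1 − 425/15434·(0.953700+0.946600+0.938800+0.918600))/(1+425/15434) = 349/400 ≈ 0.872500
step 6 [6y] swap r/1=707/27444: DF=(1 − 707/27444·(0.953700+0.946600+0.938800+0.918600+0.872500))/(1+707/27444) = 4293/5000 ≈ 0.858600
step 7 [7y] bond c/1=19/400: DF=(896321/800000 − 19/400·(0.953700+0.946600+0.938800+0.918600+0.872500+0.858600))/(1+19/400) = 8207/10000 ≈ 0.820700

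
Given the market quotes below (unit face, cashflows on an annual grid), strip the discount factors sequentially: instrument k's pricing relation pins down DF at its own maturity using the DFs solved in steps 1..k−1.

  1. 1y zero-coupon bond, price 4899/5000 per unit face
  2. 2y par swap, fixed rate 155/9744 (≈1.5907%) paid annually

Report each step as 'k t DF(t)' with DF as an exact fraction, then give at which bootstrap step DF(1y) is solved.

step 1 [1y] zero: DF = P = 4899/5000 ≈ 0.979800
step 2 [2y] swap r/1=155/9744: DF=(1 − 155/9744·(0.979800))/(1+155/9744) = 969/1000 ≈ 0.969000

1 1 4899/5000
2 2 969/1000
DF(1y) is solved at step 1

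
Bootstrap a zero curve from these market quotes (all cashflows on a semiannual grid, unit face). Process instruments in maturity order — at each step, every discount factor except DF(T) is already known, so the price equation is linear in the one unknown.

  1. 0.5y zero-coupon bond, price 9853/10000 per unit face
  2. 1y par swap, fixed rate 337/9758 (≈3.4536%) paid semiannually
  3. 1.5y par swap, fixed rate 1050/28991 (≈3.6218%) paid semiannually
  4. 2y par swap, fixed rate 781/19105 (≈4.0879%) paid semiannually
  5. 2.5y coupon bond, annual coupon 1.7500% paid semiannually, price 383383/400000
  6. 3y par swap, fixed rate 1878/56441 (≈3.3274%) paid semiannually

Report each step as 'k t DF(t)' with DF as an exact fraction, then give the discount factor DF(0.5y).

step 1 [0.5y] zero: DF = P = 9853/10000 ≈ 0.985300
step 2 [1y] swap r/2=337/19516: DF=(1 − 337/19516·(0.985300))/(1+337/19516) = 9663/10000 ≈ 0.966300
step 3 [1.5y] swap r/2=525/28991: DF=(1 − 525/28991·(0.985300+0.966300))/(1+525/28991) = 379/400 ≈ 0.947500
step 4 [2y] swap r/2=781/38210: DF=(1 − 781/38210·(0.985300+0.966300+0.947500))/(1+781/38210) = 9219/10000 ≈ 0.921900
step 5 [2.5y] bond c/2=7/800: DF=(383383/400000 − 7/800·(0.985300+0.966300+0.947500+0.921900))/(1+7/800) = 917/1000 ≈ 0.917000
step 6 [3y] swap r/2=939/56441: DF=(1 − 939/56441·(0.985300+0.966300+0.947500+0.921900+0.917000))/(1+939/56441) = 9061/10000 ≈ 0.906100

1 1/2 9853/10000
2 1 9663/10000
3 3/2 379/400
4 2 9219/10000
5 5/2 917/1000
6 3 9061/10000
DF(0.5y) = 9853/10000 ≈ 0.985300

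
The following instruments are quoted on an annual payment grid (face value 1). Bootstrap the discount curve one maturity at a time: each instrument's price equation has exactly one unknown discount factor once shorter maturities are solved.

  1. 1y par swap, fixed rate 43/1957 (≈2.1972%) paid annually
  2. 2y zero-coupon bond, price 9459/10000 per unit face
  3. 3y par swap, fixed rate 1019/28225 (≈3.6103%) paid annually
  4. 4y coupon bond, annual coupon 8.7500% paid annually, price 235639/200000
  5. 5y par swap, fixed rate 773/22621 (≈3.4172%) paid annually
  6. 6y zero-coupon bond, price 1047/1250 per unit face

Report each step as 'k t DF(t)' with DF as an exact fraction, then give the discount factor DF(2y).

step 1 [1y] swap r/1=43/1957: DF=(1 − 43/1957·(0))/(1+43/1957) = 1957/2000 ≈ 0.978500
step 2 [2y] zero: DF = P = 9459/10000 ≈ 0.945900
step 3 [3y] swap r/1=1019/28225: DF=(1 − 1019/28225·(0.978500+0.945900))/(1+1019/28225) = 8981/10000 ≈ 0.898100
step 4 [4y] bond c/1=7/80: DF=(235639/200000 − 7/80·(0.978500+0.945900+0.898100))/(1+7/80) = 8563/10000 ≈ 0.856300
step 5 [5y] swap r/1=773/22621: DF=(1 − 773/22621·(0.978500+0.945900+0.898100+0.856300))/(1+773/22621) = 4227/5000 ≈ 0.845400
step 6 [6y] zero: DF = P = 1047/1250 ≈ 0.837600

1 1 1957/2000
2 2 9459/10000
3 3 8981/10000
4 4 8563/10000
5 5 4227/5000
6 6 1047/1250
DF(2y) = 9459/10000 ≈ 0.945900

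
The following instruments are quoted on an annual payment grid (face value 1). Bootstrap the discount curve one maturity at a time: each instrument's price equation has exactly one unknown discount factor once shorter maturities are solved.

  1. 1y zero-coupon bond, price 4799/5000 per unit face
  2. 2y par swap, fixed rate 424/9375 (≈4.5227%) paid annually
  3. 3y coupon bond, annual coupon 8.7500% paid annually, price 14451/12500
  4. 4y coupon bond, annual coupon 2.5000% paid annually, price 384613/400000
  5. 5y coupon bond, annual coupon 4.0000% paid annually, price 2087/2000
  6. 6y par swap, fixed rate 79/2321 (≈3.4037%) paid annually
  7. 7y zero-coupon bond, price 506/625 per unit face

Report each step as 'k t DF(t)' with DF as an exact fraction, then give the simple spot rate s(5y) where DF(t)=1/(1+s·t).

1 1 4799/5000
2 2 572/625
3 3 4561/5000
4 4 8701/10000
5 5 8627/10000
6 6 8183/10000
7 7 506/625
s(5y) = (1/(8627/10000) − 1)/(5) = 1373/43135 ≈ 3.1830%

step 1 [1y] zero: DF = P = 4799/5000 ≈ 0.959800
step 2 [2y] swap r/1=424/9375: DF=(1 − 424/9375·(0.959800))/(1+424/9375) = 572/625 ≈ 0.915200
step 3 [3y] bond c/1=7/80: DF=(14451/12500 − 7/80·(0.959800+0.915200))/(1+7/80) = 4561/5000 ≈ 0.912200
step 4 [4y] bond c/1=1/40: DF=(384613/400000 − 1/40·(0.959800+0.915200+0.912200))/(1+1/40) = 8701/10000 ≈ 0.870100
step 5 [5y] bond c/1=1/25: DF=(2087/2000 − 1/25·(0.959800+0.915200+0.912200+0.870100))/(1+1/25) = 8627/10000 ≈ 0.862700
step 6 [6y] swap r/1=79/2321: DF=(1 − 79/2321·(0.959800+0.915200+0.912200+0.870100+0.862700))/(1+79/2321) = 8183/10000 ≈ 0.818300
step 7 [7y] zero: DF = P = 506/625 ≈ 0.809600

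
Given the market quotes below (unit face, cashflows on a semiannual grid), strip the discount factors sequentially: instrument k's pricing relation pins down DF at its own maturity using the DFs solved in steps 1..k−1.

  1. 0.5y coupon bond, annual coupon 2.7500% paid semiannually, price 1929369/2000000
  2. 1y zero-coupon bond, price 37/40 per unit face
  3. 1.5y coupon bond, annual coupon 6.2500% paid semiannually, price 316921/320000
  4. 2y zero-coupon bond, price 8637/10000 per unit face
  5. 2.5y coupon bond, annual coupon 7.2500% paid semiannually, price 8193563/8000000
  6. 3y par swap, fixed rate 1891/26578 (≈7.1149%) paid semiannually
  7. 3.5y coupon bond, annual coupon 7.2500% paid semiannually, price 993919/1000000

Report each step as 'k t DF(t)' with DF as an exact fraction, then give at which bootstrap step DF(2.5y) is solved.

step 1 [0.5y] bond c/2=11/800: DF=(1929369/2000000 − 11/800·(0))/(1+11/800) = 2379/2500 ≈ 0.951600
step 2 [1y] zero: DF = P = 37/40 ≈ 0.925000
step 3 [1.5y] bond c/2=1/32: DF=(316921/320000 − 1/32·(0.951600+0.925000))/(1+1/32) = 1807/2000 ≈ 0.903500
step 4 [2y] zero: DF = P = 8637/10000 ≈ 0.863700
step 5 [2.5y] bond c/2=29/800: DF=(8193563/8000000 − 29/800·(0.951600+0.925000+0.903500+0.863700))/(1+29/800) = 8609/10000 ≈ 0.860900
step 6 [3y] swap r/2=1891/53156: DF=(1 − 1891/53156·(0.951600+0.925000+0.903500+0.863700+0.860900))/(1+1891/53156) = 8109/10000 ≈ 0.810900
step 7 [3.5y] bond c/2=29/800: DF=(993919/1000000 − 29/800·(0.951600+0.925000+0.903500+0.863700+0.860900+0.810900))/(1+29/800) = 1933/2500 ≈ 0.773200

1 1/2 2379/2500
2 1 37/40
3 3/2 1807/2000
4 2 8637/10000
5 5/2 8609/10000
6 3 8109/10000
7 7/2 1933/2500
DF(2.5y) is solved at step 5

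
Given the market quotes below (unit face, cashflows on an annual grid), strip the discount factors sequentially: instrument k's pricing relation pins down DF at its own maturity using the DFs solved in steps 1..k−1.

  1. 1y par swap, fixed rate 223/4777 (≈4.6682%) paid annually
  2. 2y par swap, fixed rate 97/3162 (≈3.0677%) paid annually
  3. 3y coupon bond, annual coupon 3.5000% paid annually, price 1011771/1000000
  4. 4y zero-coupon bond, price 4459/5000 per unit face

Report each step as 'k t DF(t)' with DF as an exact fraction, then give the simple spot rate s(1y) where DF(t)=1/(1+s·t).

1 1 4777/5000
2 2 4709/5000
3 3 4567/5000
4 4 4459/5000
s(1y) = (1/(4777/5000) − 1)/(1) = 223/4777 ≈ 4.6682%

step 1 [1y] swap r/1=223/4777: DF=(1 − 223/4777·(0))/(1+223/4777) = 4777/5000 ≈ 0.955400
step 2 [2y] swap r/1=97/3162: DF=(1 − 97/3162·(0.955400))/(1+97/3162) = 4709/5000 ≈ 0.941800
step 3 [3y] bond c/1=7/200: DF=(1011771/1000000 − 7/200·(0.955400+0.941800))/(1+7/200) = 4567/5000 ≈ 0.913400
step 4 [4y] zero: DF = P = 4459/5000 ≈ 0.891800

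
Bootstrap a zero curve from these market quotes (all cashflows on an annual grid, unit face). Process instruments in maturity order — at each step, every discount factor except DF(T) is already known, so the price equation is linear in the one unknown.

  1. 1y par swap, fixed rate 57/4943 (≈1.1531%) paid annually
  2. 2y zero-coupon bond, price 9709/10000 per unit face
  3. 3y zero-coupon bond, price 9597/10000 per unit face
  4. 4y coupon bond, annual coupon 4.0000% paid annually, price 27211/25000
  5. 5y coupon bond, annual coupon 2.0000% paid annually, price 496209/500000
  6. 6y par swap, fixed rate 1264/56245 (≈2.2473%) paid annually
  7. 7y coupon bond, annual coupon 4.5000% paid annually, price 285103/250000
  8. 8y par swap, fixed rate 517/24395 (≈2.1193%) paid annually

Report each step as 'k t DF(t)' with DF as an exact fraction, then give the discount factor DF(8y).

step 1 [1y] swap r/1=57/4943: DF=(1 − 57/4943·(0))/(1+57/4943) = 4943/5000 ≈ 0.988600
step 2 [2y] zero: DF = P = 9709/10000 ≈ 0.970900
step 3 [3y] zero: DF = P = 9597/10000 ≈ 0.959700
step 4 [4y] bond c/1=1/25: DF=(27211/25000 − 1/25·(0.988600+0.970900+0.959700))/(1+1/25) = 9343/10000 ≈ 0.934300
step 5 [5y] bond c/1=1/50: DF=(496209/500000 − 1/50·(0.988600+0.970900+0.959700+0.934300))/(1+1/50) = 4487/5000 ≈ 0.897400
step 6 [6y] swap r/1=1264/56245: DF=(1 − 1264/56245·(0.988600+0.970900+0.959700+0.934300+0.897400))/(1+1264/56245) = 546/625 ≈ 0.873600
step 7 [7y] bond c/1=9/200: DF=(285103/250000 − 9/200·(0.988600+0.970900+0.959700+0.934300+0.897400+0.873600))/(1+9/200) = 8491/10000 ≈ 0.849100
step 8 [8y] swap r/1=517/24395: DF=(1 − 517/24395·(0.988600+0.970900+0.959700+0.934300+0.897400+0.873600+0.849100))/(1+517/24395) = 8449/10000 ≈ 0.844900

1 1 4943/5000
2 2 9709/10000
3 3 9597/10000
4 4 9343/10000
5 5 4487/5000
6 6 546/625
7 7 8491/10000
8 8 8449/10000
DF(8y) = 8449/10000 ≈ 0.844900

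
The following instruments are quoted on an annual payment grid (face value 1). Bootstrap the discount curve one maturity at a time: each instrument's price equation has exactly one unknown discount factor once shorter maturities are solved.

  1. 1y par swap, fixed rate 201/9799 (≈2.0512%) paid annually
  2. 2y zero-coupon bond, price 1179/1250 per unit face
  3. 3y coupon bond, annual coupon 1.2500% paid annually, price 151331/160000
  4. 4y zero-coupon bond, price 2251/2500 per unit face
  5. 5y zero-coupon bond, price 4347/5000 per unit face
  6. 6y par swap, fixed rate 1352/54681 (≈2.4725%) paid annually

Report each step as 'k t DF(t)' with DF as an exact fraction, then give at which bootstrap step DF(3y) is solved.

1 1 9799/10000
2 2 1179/1250
3 3 569/625
4 4 2251/2500
5 5 4347/5000
6 6 1081/1250
DF(3y) is solved at step 3

step 1 [1y] swap r/1=201/9799: DF=(1 − 201/9799·(0))/(1+201/9799) = 9799/10000 ≈ 0.979900
step 2 [2y] zero: DF = P = 1179/1250 ≈ 0.943200
step 3 [3y] bond c/1=1/80: DF=(151331/160000 − 1/80·(0.979900+0.943200))/(1+1/80) = 569/625 ≈ 0.910400
step 4 [4y] zero: DF = P = 2251/2500 ≈ 0.900400
step 5 [5y] zero: DF = P = 4347/5000 ≈ 0.869400
step 6 [6y] swap r/1=1352/54681: DF=(1 − 1352/54681·(0.979900+0.943200+0.910400+0.900400+0.869400))/(1+1352/54681) = 1081/1250 ≈ 0.864800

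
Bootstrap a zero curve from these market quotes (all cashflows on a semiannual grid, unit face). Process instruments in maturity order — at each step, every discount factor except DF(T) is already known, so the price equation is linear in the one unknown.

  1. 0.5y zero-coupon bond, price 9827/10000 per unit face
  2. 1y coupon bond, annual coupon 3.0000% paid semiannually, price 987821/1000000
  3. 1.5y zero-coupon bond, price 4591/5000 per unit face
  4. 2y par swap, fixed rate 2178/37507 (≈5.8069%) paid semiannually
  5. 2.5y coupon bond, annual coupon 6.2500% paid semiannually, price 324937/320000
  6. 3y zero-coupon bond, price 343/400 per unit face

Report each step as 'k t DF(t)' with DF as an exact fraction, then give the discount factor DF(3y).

1 1/2 9827/10000
2 1 9587/10000
3 3/2 4591/5000
4 2 8911/10000
5 5/2 871/1000
6 3 343/400
DF(3y) = 343/400 ≈ 0.857500

step 1 [0.5y] zero: DF = P = 9827/10000 ≈ 0.982700
step 2 [1y] bond c/2=3/200: DF=(987821/1000000 − 3/200·(0.982700))/(1+3/200) = 9587/10000 ≈ 0.958700
step 3 [1.5y] zero: DF = P = 4591/5000 ≈ 0.918200
step 4 [2y] swap r/2=1089/37507: DF=(1 − 1089/37507·(0.982700+0.958700+0.918200))/(1+1089/37507) = 8911/10000 ≈ 0.891100
step 5 [2.5y] bond c/2=1/32: DF=(324937/320000 − 1/32·(0.982700+0.958700+0.918200+0.891100))/(1+1/32) = 871/1000 ≈ 0.871000
step 6 [3y] zero: DF = P = 343/400 ≈ 0.857500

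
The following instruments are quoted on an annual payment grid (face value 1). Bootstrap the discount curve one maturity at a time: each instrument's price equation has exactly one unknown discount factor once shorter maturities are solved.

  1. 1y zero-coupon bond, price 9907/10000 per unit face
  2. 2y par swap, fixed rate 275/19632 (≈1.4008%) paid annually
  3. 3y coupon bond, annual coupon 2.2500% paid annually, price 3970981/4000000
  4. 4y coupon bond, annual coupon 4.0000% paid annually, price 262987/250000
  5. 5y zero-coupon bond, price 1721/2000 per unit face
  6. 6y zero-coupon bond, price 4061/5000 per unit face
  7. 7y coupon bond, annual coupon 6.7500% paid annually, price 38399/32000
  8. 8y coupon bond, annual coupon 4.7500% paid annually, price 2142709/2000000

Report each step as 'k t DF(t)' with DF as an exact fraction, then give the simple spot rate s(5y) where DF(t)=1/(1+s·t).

step 1 [1y] zero: DF = P = 9907/10000 ≈ 0.990700
step 2 [2y] swap r/1=275/19632: DF=(1 − 275/19632·(0.990700))/(1+275/19632) = 389/400 ≈ 0.972500
step 3 [3y] bond c/1=9/400: DF=(3970981/4000000 − 9/400·(0.990700+0.972500))/(1+9/400) = 9277/10000 ≈ 0.927700
step 4 [4y] bond c/1=1/25: DF=(262987/250000 − 1/25·(0.990700+0.972500+0.927700))/(1+1/25) = 9003/10000 ≈ 0.900300
step 5 [5y] zero: DF = P = 1721/2000 ≈ 0.860500
step 6 [6y] zero: DF = P = 4061/5000 ≈ 0.812200
step 7 [7y] bond c/1=27/400: DF=(38399/32000 − 27/400·(0.990700+0.972500+0.927700+0.900300+0.860500+0.812200))/(1+27/400) = 3893/5000 ≈ 0.778600
step 8 [8y] bond c/1=19/400: DF=(2142709/2000000 − 19/400·(0.990700+0.972500+0.927700+0.900300+0.860500+0.812200+0.778600))/(1+19/400) = 7397/10000 ≈ 0.739700

1 1 9907/10000
2 2 389/400
3 3 9277/10000
4 4 9003/10000
5 5 1721/2000
6 6 4061/5000
7 7 3893/5000
8 8 7397/10000
s(5y) = (1/(1721/2000) − 1)/(5) = 279/8605 ≈ 3.2423%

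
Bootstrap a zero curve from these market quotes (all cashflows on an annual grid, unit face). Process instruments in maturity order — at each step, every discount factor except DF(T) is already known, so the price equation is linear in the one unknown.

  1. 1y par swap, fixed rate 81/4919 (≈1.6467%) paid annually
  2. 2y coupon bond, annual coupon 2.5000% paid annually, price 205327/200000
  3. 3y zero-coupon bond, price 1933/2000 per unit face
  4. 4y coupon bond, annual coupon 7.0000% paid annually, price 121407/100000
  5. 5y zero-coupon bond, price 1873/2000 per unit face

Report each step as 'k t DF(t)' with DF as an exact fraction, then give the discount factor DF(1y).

step 1 [1y] swap r/1=81/4919: DF=(1 − 81/4919·(0))/(1+81/4919) = 4919/5000 ≈ 0.983800
step 2 [2y] bond c/1=1/40: DF=(205327/200000 − 1/40·(0.983800))/(1+1/40) = 611/625 ≈ 0.977600
step 3 [3y] zero: DF = P = 1933/2000 ≈ 0.966500
step 4 [4y] bond c/1=7/100: DF=(121407/100000 − 7/100·(0.983800+0.977600+0.966500))/(1+7/100) = 9431/10000 ≈ 0.943100
step 5 [5y] zero: DF = P = 1873/2000 ≈ 0.936500

1 1 4919/5000
2 2 611/625
3 3 1933/2000
4 4 9431/10000
5 5 1873/2000
DF(1y) = 4919/5000 ≈ 0.983800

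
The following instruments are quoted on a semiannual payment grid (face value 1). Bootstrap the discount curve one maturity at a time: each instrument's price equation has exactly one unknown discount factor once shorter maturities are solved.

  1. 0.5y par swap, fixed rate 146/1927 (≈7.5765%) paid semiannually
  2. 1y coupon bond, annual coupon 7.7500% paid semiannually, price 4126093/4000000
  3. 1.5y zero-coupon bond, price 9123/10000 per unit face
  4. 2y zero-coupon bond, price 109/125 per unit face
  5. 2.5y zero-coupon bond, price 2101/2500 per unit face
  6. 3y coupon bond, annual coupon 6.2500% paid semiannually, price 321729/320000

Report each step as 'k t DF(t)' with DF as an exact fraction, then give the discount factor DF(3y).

step 1 [0.5y] swap r/2=73/1927: DF=(1 − 73/1927·(0))/(1+73/1927) = 1927/2000 ≈ 0.963500
step 2 [1y] bond c/2=31/800: DF=(4126093/4000000 − 31/800·(0.963500))/(1+31/800) = 9571/10000 ≈ 0.957100
step 3 [1.5y] zero: DF = P = 9123/10000 ≈ 0.912300
step 4 [2y] zero: DF = P = 109/125 ≈ 0.872000
step 5 [2.5y] zero: DF = P = 2101/2500 ≈ 0.840400
step 6 [3y] bond c/2=1/32: DF=(321729/320000 − 1/32·(0.963500+0.957100+0.912300+0.872000+0.840400))/(1+1/32) = 2093/2500 ≈ 0.837200

1 1/2 1927/2000
2 1 9571/10000
3 3/2 9123/10000
4 2 109/125
5 5/2 2101/2500
6 3 2093/2500
DF(3y) = 2093/2500 ≈ 0.837200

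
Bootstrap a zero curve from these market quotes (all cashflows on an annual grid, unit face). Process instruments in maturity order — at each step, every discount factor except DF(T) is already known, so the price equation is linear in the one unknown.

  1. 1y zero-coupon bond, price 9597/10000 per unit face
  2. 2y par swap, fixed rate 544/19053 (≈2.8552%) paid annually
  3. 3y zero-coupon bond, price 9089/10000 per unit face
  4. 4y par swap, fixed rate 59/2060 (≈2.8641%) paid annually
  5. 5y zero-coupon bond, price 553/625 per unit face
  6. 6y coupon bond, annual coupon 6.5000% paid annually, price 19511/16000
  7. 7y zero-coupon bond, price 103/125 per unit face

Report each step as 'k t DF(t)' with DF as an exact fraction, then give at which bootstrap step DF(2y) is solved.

step 1 [1y] zero: DF = P = 9597/10000 ≈ 0.959700
step 2 [2y] swap r/1=544/19053: DF=(1 − 544/19053·(0.959700))/(1+544/19053) = 591/625 ≈ 0.945600
step 3 [3y] zero: DF = P = 9089/10000 ≈ 0.908900
step 4 [4y] swap r/1=59/2060: DF=(1 − 59/2060·(0.959700+0.945600+0.908900))/(1+59/2060) = 4469/5000 ≈ 0.893800
step 5 [5y] zero: DF = P = 553/625 ≈ 0.884800
step 6 [6y] bond c/1=13/200: DF=(19511/16000 − 13/200·(0.959700+0.945600+0.908900+0.893800+0.884800))/(1+13/200) = 8647/10000 ≈ 0.864700
step 7 [7y] zero: DF = P = 103/125 ≈ 0.824000

1 1 9597/10000
2 2 591/625
3 3 9089/10000
4 4 4469/5000
5 5 553/625
6 6 8647/10000
7 7 103/125
DF(2y) is solved at step 2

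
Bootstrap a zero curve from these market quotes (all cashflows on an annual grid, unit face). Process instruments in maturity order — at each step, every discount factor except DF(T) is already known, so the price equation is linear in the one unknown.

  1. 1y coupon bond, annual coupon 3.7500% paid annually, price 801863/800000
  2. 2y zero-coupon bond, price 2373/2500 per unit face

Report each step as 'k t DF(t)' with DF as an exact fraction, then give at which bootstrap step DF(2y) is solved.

step 1 [1y] bond c/1=3/80: DF=(801863/800000 − 3/80·(0))/(1+3/80) = 9661/10000 ≈ 0.966100
step 2 [2y] zero: DF = P = 2373/2500 ≈ 0.949200

1 1 9661/10000
2 2 2373/2500
DF(2y) is solved at step 2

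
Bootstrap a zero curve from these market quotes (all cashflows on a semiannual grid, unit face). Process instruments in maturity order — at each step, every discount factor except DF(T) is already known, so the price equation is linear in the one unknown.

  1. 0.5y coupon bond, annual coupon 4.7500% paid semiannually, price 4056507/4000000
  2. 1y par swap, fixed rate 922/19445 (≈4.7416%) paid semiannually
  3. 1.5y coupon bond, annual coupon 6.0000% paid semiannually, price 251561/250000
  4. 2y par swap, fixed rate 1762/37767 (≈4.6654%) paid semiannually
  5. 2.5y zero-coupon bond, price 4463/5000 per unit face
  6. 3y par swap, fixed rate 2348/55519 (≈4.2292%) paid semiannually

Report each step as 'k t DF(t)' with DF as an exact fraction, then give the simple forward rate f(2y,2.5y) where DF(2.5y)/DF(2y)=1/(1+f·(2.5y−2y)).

1 1/2 4953/5000
2 1 9539/10000
3 3/2 9203/10000
4 2 9119/10000
5 5/2 4463/5000
6 3 4413/5000
f(2y,2.5y) = ((9119/10000)/(4463/5000) − 1)/(1/2) = 193/4463 ≈ 4.3244%

step 1 [0.5y] bond c/2=19/800: DF=(4056507/4000000 − 19/800·(0))/(1+19/800) = 4953/5000 ≈ 0.990600
step 2 [1y] swap r/2=461/19445: DF=(1 − 461/19445·(0.990600))/(1+461/19445) = 9539/10000 ≈ 0.953900
step 3 [1.5y] bond c/2=3/100: DF=(251561/250000 − 3/100·(0.990600+0.953900))/(1+3/100) = 9203/10000 ≈ 0.920300
step 4 [2y] swap r/2=881/37767: DF=(1 − 881/37767·(0.990600+0.953900+0.920300))/(1+881/37767) = 9119/10000 ≈ 0.911900
step 5 [2.5y] zero: DF = P = 4463/5000 ≈ 0.892600
step 6 [3y] swap r/2=1174/55519: DF=(1 − 1174/55519·(0.990600+0.953900+0.920300+0.911900+0.892600))/(1+1174/55519) = 4413/5000 ≈ 0.882600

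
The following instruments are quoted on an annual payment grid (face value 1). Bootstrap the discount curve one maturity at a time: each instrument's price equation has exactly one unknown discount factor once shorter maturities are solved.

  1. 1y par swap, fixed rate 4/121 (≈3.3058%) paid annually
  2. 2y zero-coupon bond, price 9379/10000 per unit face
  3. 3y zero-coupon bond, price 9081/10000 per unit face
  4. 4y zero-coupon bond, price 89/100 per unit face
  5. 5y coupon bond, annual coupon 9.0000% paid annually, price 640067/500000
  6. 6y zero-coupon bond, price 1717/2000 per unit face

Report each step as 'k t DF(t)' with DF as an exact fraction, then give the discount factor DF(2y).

1 1 121/125
2 2 9379/10000
3 3 9081/10000
4 4 89/100
5 5 4343/5000
6 6 1717/2000
DF(2y) = 9379/10000 ≈ 0.937900

step 1 [1y] swap r/1=4/121: DF=(1 − 4/121·(0))/(1+4/121) = 121/125 ≈ 0.968000
step 2 [2y] zero: DF = P = 9379/10000 ≈ 0.937900
step 3 [3y] zero: DF = P = 9081/10000 ≈ 0.908100
step 4 [4y] zero: DF = P = 89/100 ≈ 0.890000
step 5 [5y] bond c/1=9/100: DF=(640067/500000 − 9/100·(0.968000+0.937900+0.908100+0.890000))/(1+9/100) = 4343/5000 ≈ 0.868600
step 6 [6y] zero: DF = P = 1717/2000 ≈ 0.858500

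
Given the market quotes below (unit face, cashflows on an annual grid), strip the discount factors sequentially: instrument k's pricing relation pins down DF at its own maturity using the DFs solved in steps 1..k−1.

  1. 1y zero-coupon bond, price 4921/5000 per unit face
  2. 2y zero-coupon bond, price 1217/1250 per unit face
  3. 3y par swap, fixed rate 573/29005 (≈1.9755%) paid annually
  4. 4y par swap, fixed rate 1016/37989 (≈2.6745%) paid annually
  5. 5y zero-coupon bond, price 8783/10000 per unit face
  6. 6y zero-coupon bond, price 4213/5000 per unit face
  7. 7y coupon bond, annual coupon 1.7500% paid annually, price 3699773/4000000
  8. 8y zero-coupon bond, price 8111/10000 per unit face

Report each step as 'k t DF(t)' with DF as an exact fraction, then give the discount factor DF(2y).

1 1 4921/5000
2 2 1217/1250
3 3 9427/10000
4 4 1123/1250
5 5 8783/10000
6 6 4213/5000
7 7 8141/10000
8 8 8111/10000
DF(2y) = 1217/1250 ≈ 0.973600

step 1 [1y] zero: DF = P = 4921/5000 ≈ 0.984200
step 2 [2y] zero: DF = P = 1217/1250 ≈ 0.973600
step 3 [3y] swap r/1=573/29005: DF=(1 − 573/29005·(0.984200+0.973600))/(1+573/29005) = 9427/10000 ≈ 0.942700
step 4 [4y] swap r/1=1016/37989: DF=(1 − 1016/37989·(0.984200+0.973600+0.942700))/(1+1016/37989) = 1123/1250 ≈ 0.898400
step 5 [5y] zero: DF = P = 8783/10000 ≈ 0.878300
step 6 [6y] zero: DF = P = 4213/5000 ≈ 0.842600
step 7 [7y] bond c/1=7/400: DF=(3699773/4000000 − 7/400·(0.984200+0.973600+0.942700+0.898400+0.878300+0.842600))/(1+7/400) = 8141/10000 ≈ 0.814100
step 8 [8y] zero: DF = P = 8111/10000 ≈ 0.811100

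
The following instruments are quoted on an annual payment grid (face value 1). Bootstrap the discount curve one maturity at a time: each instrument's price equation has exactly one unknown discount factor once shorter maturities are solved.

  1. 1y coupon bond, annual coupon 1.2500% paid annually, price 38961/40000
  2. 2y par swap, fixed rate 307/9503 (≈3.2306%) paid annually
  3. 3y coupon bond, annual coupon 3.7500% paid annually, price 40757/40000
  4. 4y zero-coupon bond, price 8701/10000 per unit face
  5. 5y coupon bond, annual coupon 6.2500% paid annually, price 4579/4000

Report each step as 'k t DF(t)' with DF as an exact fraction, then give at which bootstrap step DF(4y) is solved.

step 1 [1y] bond c/1=1/80: DF=(38961/40000 − 1/80·(0))/(1+1/80) = 481/500 ≈ 0.962000
step 2 [2y] swap r/1=307/9503: DF=(1 − 307/9503·(0.962000))/(1+307/9503) = 4693/5000 ≈ 0.938600
step 3 [3y] bond c/1=3/80: DF=(40757/40000 − 3/80·(0.962000+0.938600))/(1+3/80) = 4567/5000 ≈ 0.913400
step 4 [4y] zero: DF = P = 8701/10000 ≈ 0.870100
step 5 [5y] bond c/1=1/16: DF=(4579/4000 − 1/16·(0.962000+0.938600+0.913400+0.870100))/(1+1/16) = 8607/10000 ≈ 0.860700

1 1 481/500
2 2 4693/5000
3 3 4567/5000
4 4 8701/10000
5 5 8607/10000
DF(4y) is solved at step 4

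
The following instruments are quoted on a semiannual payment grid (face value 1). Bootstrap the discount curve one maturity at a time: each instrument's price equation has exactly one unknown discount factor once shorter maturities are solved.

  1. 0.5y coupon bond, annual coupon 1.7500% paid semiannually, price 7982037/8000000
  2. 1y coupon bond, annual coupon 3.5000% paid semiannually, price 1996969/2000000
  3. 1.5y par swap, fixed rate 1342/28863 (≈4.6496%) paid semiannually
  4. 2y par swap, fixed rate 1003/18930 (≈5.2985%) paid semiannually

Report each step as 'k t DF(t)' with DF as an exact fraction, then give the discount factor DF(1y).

1 1/2 9891/10000
2 1 9643/10000
3 3/2 9329/10000
4 2 8997/10000
DF(1y) = 9643/10000 ≈ 0.964300

step 1 [0.5y] bond c/2=7/800: DF=(7982037/8000000 − 7/800·(0))/(1+7/800) = 9891/10000 ≈ 0.989100
step 2 [1y] bond c/2=7/400: DF=(1996969/2000000 − 7/400·(0.989100))/(1+7/400) = 9643/10000 ≈ 0.964300
step 3 [1.5y] swap r/2=671/28863: DF=(1 − 671/28863·(0.989100+0.964300))/(1+671/28863) = 9329/10000 ≈ 0.932900
step 4 [2y] swap r/2=1003/37860: DF=(1 − 1003/37860·(0.989100+0.964300+0.932900))/(1+1003/37860) = 8997/10000 ≈ 0.899700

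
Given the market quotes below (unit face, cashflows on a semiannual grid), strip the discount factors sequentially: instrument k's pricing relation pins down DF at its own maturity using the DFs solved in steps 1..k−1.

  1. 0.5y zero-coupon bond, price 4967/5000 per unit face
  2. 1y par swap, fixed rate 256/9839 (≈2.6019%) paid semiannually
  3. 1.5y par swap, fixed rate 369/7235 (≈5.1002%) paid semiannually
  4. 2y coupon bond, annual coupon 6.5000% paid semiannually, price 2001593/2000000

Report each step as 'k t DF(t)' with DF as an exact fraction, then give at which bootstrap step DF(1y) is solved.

1 1/2 4967/5000
2 1 609/625
3 3/2 4631/5000
4 2 4391/5000
DF(1y) is solved at step 2

step 1 [0.5y] zero: DF = P = 4967/5000 ≈ 0.993400
step 2 [1y] swap r/2=128/9839: DF=(1 − 128/9839·(0.993400))/(1+128/9839) = 609/625 ≈ 0.974400
step 3 [1.5y] swap r/2=369/14470: DF=(1 − 369/14470·(0.993400+0.974400))/(1+369/14470) = 4631/5000 ≈ 0.926200
step 4 [2y] bond c/2=13/400: DF=(2001593/2000000 − 13/400·(0.993400+0.974400+0.926200))/(1+13/400) = 4391/5000 ≈ 0.878200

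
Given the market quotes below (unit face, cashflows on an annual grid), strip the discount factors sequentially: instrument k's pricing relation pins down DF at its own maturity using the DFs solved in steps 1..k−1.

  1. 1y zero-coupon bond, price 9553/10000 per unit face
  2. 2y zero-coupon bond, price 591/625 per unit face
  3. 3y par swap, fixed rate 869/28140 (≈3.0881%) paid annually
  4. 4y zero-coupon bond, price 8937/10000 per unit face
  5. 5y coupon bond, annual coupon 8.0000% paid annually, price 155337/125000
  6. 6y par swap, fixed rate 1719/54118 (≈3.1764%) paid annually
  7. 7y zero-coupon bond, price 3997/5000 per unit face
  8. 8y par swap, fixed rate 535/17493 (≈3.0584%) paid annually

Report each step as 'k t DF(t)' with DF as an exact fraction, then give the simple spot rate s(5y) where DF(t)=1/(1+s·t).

step 1 [1y] zero: DF = P = 9553/10000 ≈ 0.955300
step 2 [2y] zero: DF = P = 591/625 ≈ 0.945600
step 3 [3y] swap r/1=869/28140: DF=(1 − 869/28140·(0.955300+0.945600))/(1+869/28140) = 9131/10000 ≈ 0.913100
step 4 [4y] zero: DF = P = 8937/10000 ≈ 0.893700
step 5 [5y] bond c/1=2/25: DF=(155337/125000 − 2/25·(0.955300+0.945600+0.913100+0.893700))/(1+2/25) = 219/250 ≈ 0.876000
step 6 [6y] swap r/1=1719/54118: DF=(1 − 1719/54118·(0.955300+0.945600+0.913100+0.893700+0.876000))/(1+1719/54118) = 8281/10000 ≈ 0.828100
step 7 [7y] zero: DF = P = 3997/5000 ≈ 0.799400
step 8 [8y] swap r/1=535/17493: DF=(1 − 535/17493·(0.955300+0.945600+0.913100+0.893700+0.876000+0.828100+0.799400))/(1+535/17493) = 393/500 ≈ 0.786000

1 1 9553/10000
2 2 591/625
3 3 9131/10000
4 4 8937/10000
5 5 219/250
6 6 8281/10000
7 7 3997/5000
8 8 393/500
s(5y) = (1/(219/250) − 1)/(5) = 31/1095 ≈ 2.8311%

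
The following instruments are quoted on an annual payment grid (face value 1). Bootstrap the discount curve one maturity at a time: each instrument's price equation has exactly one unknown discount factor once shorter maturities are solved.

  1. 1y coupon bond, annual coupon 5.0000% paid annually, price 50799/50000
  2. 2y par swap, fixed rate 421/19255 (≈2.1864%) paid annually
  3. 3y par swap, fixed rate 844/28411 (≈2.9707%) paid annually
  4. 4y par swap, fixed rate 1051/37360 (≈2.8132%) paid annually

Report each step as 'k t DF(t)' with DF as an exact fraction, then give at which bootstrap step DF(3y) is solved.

step 1 [1y] bond c/1=1/20: DF=(50799/50000 − 1/20·(0))/(1+1/20) = 2419/2500 ≈ 0.967600
step 2 [2y] swap r/1=421/19255: DF=(1 − 421/19255·(0.967600))/(1+421/19255) = 9579/10000 ≈ 0.957900
step 3 [3y] swap r/1=844/28411: DF=(1 − 844/28411·(0.967600+0.957900))/(1+844/28411) = 2289/2500 ≈ 0.915600
step 4 [4y] swap r/1=1051/37360: DF=(1 − 1051/37360·(0.967600+0.957900+0.915600))/(1+1051/37360) = 8949/10000 ≈ 0.894900

1 1 2419/2500
2 2 9579/10000
3 3 2289/2500
4 4 8949/10000
DF(3y) is solved at step 3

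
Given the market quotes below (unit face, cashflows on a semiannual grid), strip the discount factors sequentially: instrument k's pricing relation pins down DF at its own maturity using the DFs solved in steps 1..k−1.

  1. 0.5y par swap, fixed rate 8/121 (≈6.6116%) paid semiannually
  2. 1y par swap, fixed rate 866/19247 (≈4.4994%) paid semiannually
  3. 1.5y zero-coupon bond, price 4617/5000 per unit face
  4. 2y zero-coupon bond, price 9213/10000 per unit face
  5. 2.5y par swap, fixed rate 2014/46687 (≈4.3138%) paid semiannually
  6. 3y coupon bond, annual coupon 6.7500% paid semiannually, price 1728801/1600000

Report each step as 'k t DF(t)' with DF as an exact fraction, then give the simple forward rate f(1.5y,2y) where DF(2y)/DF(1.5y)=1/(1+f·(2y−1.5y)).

1 1/2 121/125
2 1 9567/10000
3 3/2 4617/5000
4 2 9213/10000
5 5/2 8993/10000
6 3 558/625
f(1.5y,2y) = ((4617/5000)/(9213/10000) − 1)/(1/2) = 14/3071 ≈ 0.4559%

step 1 [0.5y] swap r/2=4/121: DF=(1 − 4/121·(0))/(1+4/121) = 121/125 ≈ 0.968000
step 2 [1y] swap r/2=433/19247: DF=(1 − 433/19247·(0.968000))/(1+433/19247) = 9567/10000 ≈ 0.956700
step 3 [1.5y] zero: DF = P = 4617/5000 ≈ 0.923400
step 4 [2y] zero: DF = P = 9213/10000 ≈ 0.921300
step 5 [2.5y] swap r/2=1007/46687: DF=(1 − 1007/46687·(0.968000+0.956700+0.923400+0.921300))/(1+1007/46687) = 8993/10000 ≈ 0.899300
step 6 [3y] bond c/2=27/800: DF=(1728801/1600000 − 27/800·(0.968000+0.956700+0.923400+0.921300+0.899300))/(1+27/800) = 558/625 ≈ 0.892800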